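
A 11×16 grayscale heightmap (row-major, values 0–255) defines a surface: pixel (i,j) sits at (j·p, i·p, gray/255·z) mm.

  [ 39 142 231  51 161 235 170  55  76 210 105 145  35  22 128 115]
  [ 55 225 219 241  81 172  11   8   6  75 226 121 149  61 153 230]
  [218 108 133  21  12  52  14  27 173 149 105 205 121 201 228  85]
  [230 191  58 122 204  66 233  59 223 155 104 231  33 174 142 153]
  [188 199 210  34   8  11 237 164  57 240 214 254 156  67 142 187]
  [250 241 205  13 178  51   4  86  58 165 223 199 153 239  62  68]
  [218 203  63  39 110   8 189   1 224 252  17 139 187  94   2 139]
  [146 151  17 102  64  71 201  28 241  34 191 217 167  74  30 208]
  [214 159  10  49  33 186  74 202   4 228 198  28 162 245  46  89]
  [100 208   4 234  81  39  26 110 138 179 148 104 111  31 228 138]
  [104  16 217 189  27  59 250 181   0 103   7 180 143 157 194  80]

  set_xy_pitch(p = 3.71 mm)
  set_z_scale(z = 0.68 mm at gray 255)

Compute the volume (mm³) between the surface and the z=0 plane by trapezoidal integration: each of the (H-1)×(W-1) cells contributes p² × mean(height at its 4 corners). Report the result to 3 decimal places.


691.141

height_mm = gray/255 × 0.68; cell vol = 3.71² × mean(4 corners)
unit = 3.71² × 0.68 / (4×255) = 0.00917607 mm³ per gray-sum
row 0: Σ corner-gray over 15 cells = 7467  → 68.5177
row 1: Σ corner-gray over 15 cells = 7182  → 65.9025
row 2: Σ corner-gray over 15 cells = 7774  → 71.3347
row 3: Σ corner-gray over 15 cells = 8734  → 80.1438
row 4: Σ corner-gray over 15 cells = 8433  → 77.3818
row 5: Σ corner-gray over 15 cells = 7485  → 68.6829
row 6: Σ corner-gray over 15 cells = 6943  → 63.7094
row 7: Σ corner-gray over 15 cells = 7081  → 64.9757
row 8: Σ corner-gray over 15 cells = 7071  → 64.8840
row 9: Σ corner-gray over 15 cells = 7150  → 65.6089
Σ rows: total corner-gray = 75320  → 691.1413 mm³


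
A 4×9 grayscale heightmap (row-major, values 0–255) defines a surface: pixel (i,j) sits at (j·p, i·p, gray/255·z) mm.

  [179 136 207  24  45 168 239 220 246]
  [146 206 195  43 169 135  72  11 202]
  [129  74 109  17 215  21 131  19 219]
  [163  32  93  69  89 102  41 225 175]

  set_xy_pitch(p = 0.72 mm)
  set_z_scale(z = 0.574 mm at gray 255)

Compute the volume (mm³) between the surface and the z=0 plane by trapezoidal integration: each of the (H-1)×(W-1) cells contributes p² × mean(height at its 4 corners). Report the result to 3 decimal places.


3.268

height_mm = gray/255 × 0.574; cell vol = 0.72² × mean(4 corners)
unit = 0.72² × 0.574 / (4×255) = 0.000291727 mm³ per gray-sum
row 0: Σ corner-gray over 8 cells = 4513  → 1.3166
row 1: Σ corner-gray over 8 cells = 3530  → 1.0298
row 2: Σ corner-gray over 8 cells = 3160  → 0.9219
Σ rows: total corner-gray = 11203  → 3.2682 mm³


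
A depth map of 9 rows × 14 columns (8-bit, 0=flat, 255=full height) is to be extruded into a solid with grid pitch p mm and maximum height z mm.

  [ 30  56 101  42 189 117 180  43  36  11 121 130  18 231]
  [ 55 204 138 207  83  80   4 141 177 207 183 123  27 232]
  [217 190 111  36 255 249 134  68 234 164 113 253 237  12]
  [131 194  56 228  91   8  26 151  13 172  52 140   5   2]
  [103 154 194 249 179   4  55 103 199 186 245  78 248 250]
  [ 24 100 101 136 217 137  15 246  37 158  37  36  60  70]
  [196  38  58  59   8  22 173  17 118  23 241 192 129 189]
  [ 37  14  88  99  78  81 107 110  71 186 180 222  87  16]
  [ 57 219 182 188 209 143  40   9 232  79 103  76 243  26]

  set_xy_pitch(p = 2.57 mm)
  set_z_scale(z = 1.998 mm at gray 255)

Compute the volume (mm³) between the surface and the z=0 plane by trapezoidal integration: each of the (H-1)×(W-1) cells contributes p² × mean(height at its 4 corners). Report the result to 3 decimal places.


650.281

height_mm = gray/255 × 1.998; cell vol = 2.57² × mean(4 corners)
unit = 2.57² × 1.998 / (4×255) = 0.0129378 mm³ per gray-sum
row 0: Σ corner-gray over 13 cells = 5784  → 74.8324
row 1: Σ corner-gray over 13 cells = 7752  → 100.2941
row 2: Σ corner-gray over 13 cells = 6722  → 86.9681
row 3: Σ corner-gray over 13 cells = 6546  → 84.6911
row 4: Σ corner-gray over 13 cells = 6795  → 87.9126
row 5: Σ corner-gray over 13 cells = 5195  → 67.2120
row 6: Σ corner-gray over 13 cells = 5240  → 67.7942
row 7: Σ corner-gray over 13 cells = 6228  → 80.5768
Σ rows: total corner-gray = 50262  → 650.2814 mm³


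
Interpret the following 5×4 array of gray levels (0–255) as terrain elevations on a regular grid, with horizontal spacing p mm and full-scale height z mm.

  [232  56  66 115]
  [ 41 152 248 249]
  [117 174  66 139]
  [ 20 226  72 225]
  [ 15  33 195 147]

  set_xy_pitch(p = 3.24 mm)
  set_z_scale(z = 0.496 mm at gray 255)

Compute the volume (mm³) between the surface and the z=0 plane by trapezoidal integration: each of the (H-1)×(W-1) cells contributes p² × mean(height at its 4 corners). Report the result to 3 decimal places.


height_mm = gray/255 × 0.496; cell vol = 3.24² × mean(4 corners)
unit = 3.24² × 0.496 / (4×255) = 0.00510472 mm³ per gray-sum
row 0: Σ corner-gray over 3 cells = 1681  → 8.5810
row 1: Σ corner-gray over 3 cells = 1826  → 9.3212
row 2: Σ corner-gray over 3 cells = 1577  → 8.0501
row 3: Σ corner-gray over 3 cells = 1459  → 7.4478
Σ rows: total corner-gray = 6543  → 33.4002 mm³

33.400


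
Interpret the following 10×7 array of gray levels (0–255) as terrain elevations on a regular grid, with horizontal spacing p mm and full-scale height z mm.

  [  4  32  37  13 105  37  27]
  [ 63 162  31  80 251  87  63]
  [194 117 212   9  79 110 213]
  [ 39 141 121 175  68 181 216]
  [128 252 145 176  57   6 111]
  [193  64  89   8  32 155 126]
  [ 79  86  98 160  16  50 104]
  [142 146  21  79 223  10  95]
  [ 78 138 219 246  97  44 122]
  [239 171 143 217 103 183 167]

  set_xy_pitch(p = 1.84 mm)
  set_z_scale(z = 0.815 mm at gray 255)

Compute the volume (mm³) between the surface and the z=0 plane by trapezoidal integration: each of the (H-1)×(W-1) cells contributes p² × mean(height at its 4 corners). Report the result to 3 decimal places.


height_mm = gray/255 × 0.815; cell vol = 1.84² × mean(4 corners)
unit = 1.84² × 0.815 / (4×255) = 0.00270516 mm³ per gray-sum
row 0: Σ corner-gray over 6 cells = 1827  → 4.9423
row 1: Σ corner-gray over 6 cells = 2809  → 7.5988
row 2: Σ corner-gray over 6 cells = 3088  → 8.3535
row 3: Σ corner-gray over 6 cells = 3138  → 8.4888
row 4: Σ corner-gray over 6 cells = 2526  → 6.8332
row 5: Σ corner-gray over 6 cells = 2018  → 5.4590
row 6: Σ corner-gray over 6 cells = 2198  → 5.9459
row 7: Σ corner-gray over 6 cells = 2883  → 7.7990
row 8: Σ corner-gray over 6 cells = 3728  → 10.0848
Σ rows: total corner-gray = 24215  → 65.5055 mm³

65.505


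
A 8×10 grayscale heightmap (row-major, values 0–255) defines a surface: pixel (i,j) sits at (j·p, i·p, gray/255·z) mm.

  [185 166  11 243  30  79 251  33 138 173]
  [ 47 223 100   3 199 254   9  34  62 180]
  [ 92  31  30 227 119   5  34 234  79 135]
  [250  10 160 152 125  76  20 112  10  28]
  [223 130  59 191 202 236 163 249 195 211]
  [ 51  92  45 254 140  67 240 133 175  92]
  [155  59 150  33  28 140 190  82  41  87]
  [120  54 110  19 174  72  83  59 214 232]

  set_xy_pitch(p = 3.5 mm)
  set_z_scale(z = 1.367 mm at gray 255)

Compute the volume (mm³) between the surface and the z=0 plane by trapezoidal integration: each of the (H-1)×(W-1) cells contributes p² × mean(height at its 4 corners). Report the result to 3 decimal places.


height_mm = gray/255 × 1.367; cell vol = 3.5² × mean(4 corners)
unit = 3.5² × 1.367 / (4×255) = 0.0164174 mm³ per gray-sum
row 0: Σ corner-gray over 9 cells = 4255  → 69.8560
row 1: Σ corner-gray over 9 cells = 3740  → 61.4011
row 2: Σ corner-gray over 9 cells = 3353  → 55.0475
row 3: Σ corner-gray over 9 cells = 4892  → 80.3139
row 4: Σ corner-gray over 9 cells = 5719  → 93.8911
row 5: Σ corner-gray over 9 cells = 4123  → 67.6889
row 6: Σ corner-gray over 9 cells = 3610  → 59.2668
Σ rows: total corner-gray = 29692  → 487.4655 mm³

487.465


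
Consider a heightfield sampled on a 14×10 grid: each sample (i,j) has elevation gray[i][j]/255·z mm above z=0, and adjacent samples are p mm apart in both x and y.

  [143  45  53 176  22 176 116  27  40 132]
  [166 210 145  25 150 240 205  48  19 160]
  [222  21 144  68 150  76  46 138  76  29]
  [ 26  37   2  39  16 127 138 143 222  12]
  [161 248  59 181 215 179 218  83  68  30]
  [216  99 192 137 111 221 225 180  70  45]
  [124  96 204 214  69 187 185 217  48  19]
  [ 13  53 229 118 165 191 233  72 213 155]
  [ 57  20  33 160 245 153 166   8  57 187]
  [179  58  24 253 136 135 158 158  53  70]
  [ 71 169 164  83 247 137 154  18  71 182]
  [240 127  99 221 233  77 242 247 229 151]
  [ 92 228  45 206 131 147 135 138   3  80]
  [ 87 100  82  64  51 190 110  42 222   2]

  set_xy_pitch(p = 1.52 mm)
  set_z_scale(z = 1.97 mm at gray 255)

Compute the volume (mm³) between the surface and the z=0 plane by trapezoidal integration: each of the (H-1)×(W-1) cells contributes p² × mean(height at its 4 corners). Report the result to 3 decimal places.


268.190

height_mm = gray/255 × 1.97; cell vol = 1.52² × mean(4 corners)
unit = 1.52² × 1.97 / (4×255) = 0.00446224 mm³ per gray-sum
row 0: Σ corner-gray over 9 cells = 3995  → 17.8267
row 1: Σ corner-gray over 9 cells = 4099  → 18.2907
row 2: Σ corner-gray over 9 cells = 3175  → 14.1676
row 3: Σ corner-gray over 9 cells = 4179  → 18.6477
row 4: Σ corner-gray over 9 cells = 5424  → 24.2032
row 5: Σ corner-gray over 9 cells = 5314  → 23.7124
row 6: Σ corner-gray over 9 cells = 5299  → 23.6454
row 7: Σ corner-gray over 9 cells = 4644  → 20.7227
row 8: Σ corner-gray over 9 cells = 4127  → 18.4157
row 9: Σ corner-gray over 9 cells = 4538  → 20.2497
row 10: Σ corner-gray over 9 cells = 5680  → 25.3455
row 11: Σ corner-gray over 9 cells = 5579  → 24.8949
row 12: Σ corner-gray over 9 cells = 4049  → 18.0676
Σ rows: total corner-gray = 60102  → 268.1897 mm³


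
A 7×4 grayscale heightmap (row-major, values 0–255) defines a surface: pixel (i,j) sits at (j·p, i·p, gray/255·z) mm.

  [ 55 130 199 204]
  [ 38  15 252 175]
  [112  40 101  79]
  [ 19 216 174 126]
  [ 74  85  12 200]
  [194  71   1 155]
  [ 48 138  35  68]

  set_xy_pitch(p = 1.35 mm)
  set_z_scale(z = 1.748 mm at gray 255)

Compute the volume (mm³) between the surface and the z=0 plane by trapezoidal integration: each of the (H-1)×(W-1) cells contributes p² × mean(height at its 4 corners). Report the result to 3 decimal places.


height_mm = gray/255 × 1.748; cell vol = 1.35² × mean(4 corners)
unit = 1.35² × 1.748 / (4×255) = 0.00312326 mm³ per gray-sum
row 0: Σ corner-gray over 3 cells = 1664  → 5.1971
row 1: Σ corner-gray over 3 cells = 1220  → 3.8104
row 2: Σ corner-gray over 3 cells = 1398  → 4.3663
row 3: Σ corner-gray over 3 cells = 1393  → 4.3507
row 4: Σ corner-gray over 3 cells = 961  → 3.0015
row 5: Σ corner-gray over 3 cells = 955  → 2.9827
Σ rows: total corner-gray = 7591  → 23.7087 mm³

23.709


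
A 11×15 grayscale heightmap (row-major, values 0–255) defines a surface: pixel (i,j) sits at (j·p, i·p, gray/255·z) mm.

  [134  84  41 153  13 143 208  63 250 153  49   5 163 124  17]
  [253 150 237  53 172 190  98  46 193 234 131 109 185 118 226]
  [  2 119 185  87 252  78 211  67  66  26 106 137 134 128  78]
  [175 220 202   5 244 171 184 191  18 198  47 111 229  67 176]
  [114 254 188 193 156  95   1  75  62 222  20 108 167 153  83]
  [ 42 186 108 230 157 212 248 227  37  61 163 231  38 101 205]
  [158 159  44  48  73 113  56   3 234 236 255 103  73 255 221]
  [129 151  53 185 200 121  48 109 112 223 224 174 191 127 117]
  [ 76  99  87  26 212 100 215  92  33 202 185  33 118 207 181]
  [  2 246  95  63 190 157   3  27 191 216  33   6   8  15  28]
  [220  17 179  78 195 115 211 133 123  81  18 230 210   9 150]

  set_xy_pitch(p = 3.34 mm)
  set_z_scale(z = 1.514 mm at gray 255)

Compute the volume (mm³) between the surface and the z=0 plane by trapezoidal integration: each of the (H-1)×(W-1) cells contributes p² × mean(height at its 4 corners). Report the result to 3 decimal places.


height_mm = gray/255 × 1.514; cell vol = 3.34² × mean(4 corners)
unit = 3.34² × 1.514 / (4×255) = 0.0165584 mm³ per gray-sum
row 0: Σ corner-gray over 14 cells = 7360  → 121.8699
row 1: Σ corner-gray over 14 cells = 7583  → 125.5624
row 2: Σ corner-gray over 14 cells = 7397  → 122.4826
row 3: Σ corner-gray over 14 cells = 7710  → 127.6653
row 4: Σ corner-gray over 14 cells = 7830  → 129.6524
row 5: Σ corner-gray over 14 cells = 7928  → 131.2751
row 6: Σ corner-gray over 14 cells = 7765  → 128.5761
row 7: Σ corner-gray over 14 cells = 7557  → 125.1319
row 8: Σ corner-gray over 14 cells = 6005  → 99.4333
row 9: Σ corner-gray over 14 cells = 6098  → 100.9732
Σ rows: total corner-gray = 73233  → 1212.6221 mm³

1212.622


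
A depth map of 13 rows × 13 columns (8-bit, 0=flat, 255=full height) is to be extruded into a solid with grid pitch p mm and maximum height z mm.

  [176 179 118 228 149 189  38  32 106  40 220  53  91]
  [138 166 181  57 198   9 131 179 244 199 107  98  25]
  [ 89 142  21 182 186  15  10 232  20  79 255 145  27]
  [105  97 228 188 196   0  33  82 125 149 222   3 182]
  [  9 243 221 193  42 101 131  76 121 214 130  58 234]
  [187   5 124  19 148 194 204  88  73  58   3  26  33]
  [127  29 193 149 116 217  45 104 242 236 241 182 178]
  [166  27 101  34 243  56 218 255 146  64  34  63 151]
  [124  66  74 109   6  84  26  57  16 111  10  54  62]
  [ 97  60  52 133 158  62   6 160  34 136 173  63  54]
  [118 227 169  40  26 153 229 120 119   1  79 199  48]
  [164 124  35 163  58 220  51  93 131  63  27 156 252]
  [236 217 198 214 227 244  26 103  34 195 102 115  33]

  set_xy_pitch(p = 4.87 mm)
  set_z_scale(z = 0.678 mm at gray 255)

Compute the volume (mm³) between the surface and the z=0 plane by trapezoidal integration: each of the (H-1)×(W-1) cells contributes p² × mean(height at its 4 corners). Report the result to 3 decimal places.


1053.811

height_mm = gray/255 × 0.678; cell vol = 4.87² × mean(4 corners)
unit = 4.87² × 0.678 / (4×255) = 0.0157648 mm³ per gray-sum
row 0: Σ corner-gray over 12 cells = 6272  → 98.8766
row 1: Σ corner-gray over 12 cells = 5991  → 94.4467
row 2: Σ corner-gray over 12 cells = 5623  → 88.6453
row 3: Σ corner-gray over 12 cells = 6236  → 98.3091
row 4: Σ corner-gray over 12 cells = 5407  → 85.2401
row 5: Σ corner-gray over 12 cells = 5917  → 93.2801
row 6: Σ corner-gray over 12 cells = 6612  → 104.2366
row 7: Σ corner-gray over 12 cells = 4211  → 66.3854
row 8: Σ corner-gray over 12 cells = 3637  → 57.3364
row 9: Σ corner-gray over 12 cells = 5115  → 80.6368
row 10: Σ corner-gray over 12 cells = 5548  → 87.4629
row 11: Σ corner-gray over 12 cells = 6277  → 98.9554
Σ rows: total corner-gray = 66846  → 1053.8113 mm³


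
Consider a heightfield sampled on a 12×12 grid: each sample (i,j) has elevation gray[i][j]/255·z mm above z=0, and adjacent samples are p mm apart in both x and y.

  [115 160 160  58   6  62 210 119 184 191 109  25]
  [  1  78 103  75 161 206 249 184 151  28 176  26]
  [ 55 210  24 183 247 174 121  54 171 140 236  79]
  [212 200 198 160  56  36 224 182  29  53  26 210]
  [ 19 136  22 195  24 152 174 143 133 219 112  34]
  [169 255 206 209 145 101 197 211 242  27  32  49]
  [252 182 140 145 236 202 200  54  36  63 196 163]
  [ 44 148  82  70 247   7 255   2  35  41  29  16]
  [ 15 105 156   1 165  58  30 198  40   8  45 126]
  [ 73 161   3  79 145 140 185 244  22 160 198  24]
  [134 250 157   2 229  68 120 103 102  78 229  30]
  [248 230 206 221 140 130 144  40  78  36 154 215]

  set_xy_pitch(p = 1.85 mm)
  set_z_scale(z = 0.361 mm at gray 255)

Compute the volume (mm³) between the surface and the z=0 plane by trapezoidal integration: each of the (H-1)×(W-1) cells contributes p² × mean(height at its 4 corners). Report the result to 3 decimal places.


73.919

height_mm = gray/255 × 0.361; cell vol = 1.85² × mean(4 corners)
unit = 1.85² × 0.361 / (4×255) = 0.0012113 mm³ per gray-sum
row 0: Σ corner-gray over 11 cells = 5507  → 6.6706
row 1: Σ corner-gray over 11 cells = 6103  → 7.3925
row 2: Σ corner-gray over 11 cells = 6004  → 7.2726
row 3: Σ corner-gray over 11 cells = 5423  → 6.5689
row 4: Σ corner-gray over 11 cells = 6141  → 7.4386
row 5: Σ corner-gray over 11 cells = 6791  → 8.2259
row 6: Σ corner-gray over 11 cells = 5215  → 6.3169
row 7: Σ corner-gray over 11 cells = 3645  → 4.4152
row 8: Σ corner-gray over 11 cells = 4524  → 5.4799
row 9: Σ corner-gray over 11 cells = 5611  → 6.7966
row 10: Σ corner-gray over 11 cells = 6061  → 7.3417
Σ rows: total corner-gray = 61025  → 73.9194 mm³


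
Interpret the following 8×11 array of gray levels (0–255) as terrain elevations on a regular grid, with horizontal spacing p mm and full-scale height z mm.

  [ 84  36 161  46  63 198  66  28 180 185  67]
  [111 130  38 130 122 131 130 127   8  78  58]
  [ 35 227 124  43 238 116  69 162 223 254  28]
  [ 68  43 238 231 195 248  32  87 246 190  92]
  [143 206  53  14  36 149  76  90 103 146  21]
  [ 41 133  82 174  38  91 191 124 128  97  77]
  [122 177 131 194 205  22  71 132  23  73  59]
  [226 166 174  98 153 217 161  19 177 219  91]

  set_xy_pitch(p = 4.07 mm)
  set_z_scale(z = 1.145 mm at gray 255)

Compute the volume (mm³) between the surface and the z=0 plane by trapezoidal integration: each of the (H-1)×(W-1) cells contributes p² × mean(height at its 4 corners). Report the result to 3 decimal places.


height_mm = gray/255 × 1.145; cell vol = 4.07² × mean(4 corners)
unit = 4.07² × 1.145 / (4×255) = 0.0185949 mm³ per gray-sum
row 0: Σ corner-gray over 10 cells = 4034  → 75.0119
row 1: Σ corner-gray over 10 cells = 4932  → 91.7101
row 2: Σ corner-gray over 10 cells = 6155  → 114.4517
row 3: Σ corner-gray over 10 cells = 5090  → 94.6481
row 4: Σ corner-gray over 10 cells = 4144  → 77.0573
row 5: Σ corner-gray over 10 cells = 4471  → 83.1379
row 6: Σ corner-gray over 10 cells = 5322  → 98.9621
Σ rows: total corner-gray = 34148  → 634.9791 mm³

634.979


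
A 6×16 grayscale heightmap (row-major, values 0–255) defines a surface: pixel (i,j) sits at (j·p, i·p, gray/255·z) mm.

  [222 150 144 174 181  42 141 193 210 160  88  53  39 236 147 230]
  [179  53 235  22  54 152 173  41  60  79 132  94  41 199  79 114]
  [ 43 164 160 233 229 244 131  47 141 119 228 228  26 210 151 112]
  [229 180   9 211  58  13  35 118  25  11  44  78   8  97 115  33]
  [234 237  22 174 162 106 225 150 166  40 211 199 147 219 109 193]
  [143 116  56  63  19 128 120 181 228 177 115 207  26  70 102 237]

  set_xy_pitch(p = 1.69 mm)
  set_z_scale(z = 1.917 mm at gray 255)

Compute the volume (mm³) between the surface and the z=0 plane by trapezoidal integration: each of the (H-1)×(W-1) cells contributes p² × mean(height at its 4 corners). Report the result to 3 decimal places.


height_mm = gray/255 × 1.917; cell vol = 1.69² × mean(4 corners)
unit = 1.69² × 1.917 / (4×255) = 0.00536779 mm³ per gray-sum
row 0: Σ corner-gray over 15 cells = 7489  → 40.1994
row 1: Σ corner-gray over 15 cells = 7898  → 42.3948
row 2: Σ corner-gray over 15 cells = 7043  → 37.8053
row 3: Σ corner-gray over 15 cells = 7027  → 37.7194
row 4: Σ corner-gray over 15 cells = 8357  → 44.8586
Σ rows: total corner-gray = 37814  → 202.9775 mm³

202.978


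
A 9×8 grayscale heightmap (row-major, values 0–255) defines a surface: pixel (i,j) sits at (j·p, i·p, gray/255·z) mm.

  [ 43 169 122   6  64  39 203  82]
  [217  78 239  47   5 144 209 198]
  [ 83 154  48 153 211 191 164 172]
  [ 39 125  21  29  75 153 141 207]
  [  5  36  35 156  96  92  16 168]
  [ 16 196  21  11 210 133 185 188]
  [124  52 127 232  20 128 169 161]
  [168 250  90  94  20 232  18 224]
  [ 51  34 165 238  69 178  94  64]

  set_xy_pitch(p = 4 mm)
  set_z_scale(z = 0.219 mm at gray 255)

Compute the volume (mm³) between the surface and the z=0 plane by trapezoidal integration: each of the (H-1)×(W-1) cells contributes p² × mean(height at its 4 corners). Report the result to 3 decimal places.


89.888

height_mm = gray/255 × 0.219; cell vol = 4² × mean(4 corners)
unit = 4² × 0.219 / (4×255) = 0.00343529 mm³ per gray-sum
row 0: Σ corner-gray over 7 cells = 3190  → 10.9586
row 1: Σ corner-gray over 7 cells = 3956  → 13.5900
row 2: Σ corner-gray over 7 cells = 3431  → 11.7865
row 3: Σ corner-gray over 7 cells = 2369  → 8.1382
row 4: Σ corner-gray over 7 cells = 2751  → 9.4505
row 5: Σ corner-gray over 7 cells = 3457  → 11.8758
row 6: Σ corner-gray over 7 cells = 3541  → 12.1644
row 7: Σ corner-gray over 7 cells = 3471  → 11.9239
Σ rows: total corner-gray = 26166  → 89.8879 mm³


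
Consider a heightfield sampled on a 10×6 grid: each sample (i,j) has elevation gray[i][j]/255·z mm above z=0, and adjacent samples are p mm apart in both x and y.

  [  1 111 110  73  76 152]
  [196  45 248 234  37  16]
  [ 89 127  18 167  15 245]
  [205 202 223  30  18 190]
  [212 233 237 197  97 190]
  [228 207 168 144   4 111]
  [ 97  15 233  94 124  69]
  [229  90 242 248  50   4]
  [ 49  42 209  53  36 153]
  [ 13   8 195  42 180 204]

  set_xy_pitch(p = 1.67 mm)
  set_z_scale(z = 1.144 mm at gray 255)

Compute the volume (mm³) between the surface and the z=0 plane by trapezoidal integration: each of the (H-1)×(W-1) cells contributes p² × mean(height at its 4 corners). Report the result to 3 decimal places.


71.549

height_mm = gray/255 × 1.144; cell vol = 1.67² × mean(4 corners)
unit = 1.67² × 1.144 / (4×255) = 0.00312794 mm³ per gray-sum
row 0: Σ corner-gray over 5 cells = 2233  → 6.9847
row 1: Σ corner-gray over 5 cells = 2328  → 7.2819
row 2: Σ corner-gray over 5 cells = 2329  → 7.2850
row 3: Σ corner-gray over 5 cells = 3271  → 10.2315
row 4: Σ corner-gray over 5 cells = 3315  → 10.3691
row 5: Σ corner-gray over 5 cells = 2483  → 7.7667
row 6: Σ corner-gray over 5 cells = 2591  → 8.1045
row 7: Σ corner-gray over 5 cells = 2375  → 7.4289
row 8: Σ corner-gray over 5 cells = 1949  → 6.0964
Σ rows: total corner-gray = 22874  → 71.5486 mm³


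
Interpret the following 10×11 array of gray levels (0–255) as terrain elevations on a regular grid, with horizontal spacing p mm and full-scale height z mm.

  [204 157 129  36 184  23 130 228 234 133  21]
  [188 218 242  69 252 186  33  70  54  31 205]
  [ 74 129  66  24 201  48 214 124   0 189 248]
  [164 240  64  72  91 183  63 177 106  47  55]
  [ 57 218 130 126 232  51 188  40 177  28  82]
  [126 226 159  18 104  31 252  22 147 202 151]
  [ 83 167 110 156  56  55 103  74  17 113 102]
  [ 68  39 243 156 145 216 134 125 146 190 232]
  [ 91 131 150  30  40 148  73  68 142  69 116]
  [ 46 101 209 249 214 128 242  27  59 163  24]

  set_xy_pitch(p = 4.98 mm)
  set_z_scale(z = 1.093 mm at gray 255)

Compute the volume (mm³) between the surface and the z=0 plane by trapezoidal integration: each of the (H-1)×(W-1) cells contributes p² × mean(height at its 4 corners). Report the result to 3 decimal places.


1175.453

height_mm = gray/255 × 1.093; cell vol = 4.98² × mean(4 corners)
unit = 4.98² × 1.093 / (4×255) = 0.0265753 mm³ per gray-sum
row 0: Σ corner-gray over 10 cells = 5436  → 144.4635
row 1: Σ corner-gray over 10 cells = 5015  → 133.2753
row 2: Σ corner-gray over 10 cells = 4617  → 122.6983
row 3: Σ corner-gray over 10 cells = 4824  → 128.1994
row 4: Σ corner-gray over 10 cells = 5118  → 136.0125
row 5: Σ corner-gray over 10 cells = 4486  → 119.2169
row 6: Σ corner-gray over 10 cells = 4975  → 132.2123
row 7: Σ corner-gray over 10 cells = 4997  → 132.7969
row 8: Σ corner-gray over 10 cells = 4763  → 126.5783
Σ rows: total corner-gray = 44231  → 1175.4534 mm³


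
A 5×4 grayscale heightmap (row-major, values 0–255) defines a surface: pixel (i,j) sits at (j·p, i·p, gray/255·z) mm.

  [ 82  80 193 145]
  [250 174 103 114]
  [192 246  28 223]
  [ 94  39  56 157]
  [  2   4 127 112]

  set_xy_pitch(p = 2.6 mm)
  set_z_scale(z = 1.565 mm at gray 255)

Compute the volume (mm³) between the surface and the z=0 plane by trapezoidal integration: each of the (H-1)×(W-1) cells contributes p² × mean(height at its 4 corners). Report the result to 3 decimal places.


60.085

height_mm = gray/255 × 1.565; cell vol = 2.6² × mean(4 corners)
unit = 2.6² × 1.565 / (4×255) = 0.010372 mm³ per gray-sum
row 0: Σ corner-gray over 3 cells = 1691  → 17.5390
row 1: Σ corner-gray over 3 cells = 1881  → 19.5097
row 2: Σ corner-gray over 3 cells = 1404  → 14.5622
row 3: Σ corner-gray over 3 cells = 817  → 8.4739
Σ rows: total corner-gray = 5793  → 60.0848 mm³


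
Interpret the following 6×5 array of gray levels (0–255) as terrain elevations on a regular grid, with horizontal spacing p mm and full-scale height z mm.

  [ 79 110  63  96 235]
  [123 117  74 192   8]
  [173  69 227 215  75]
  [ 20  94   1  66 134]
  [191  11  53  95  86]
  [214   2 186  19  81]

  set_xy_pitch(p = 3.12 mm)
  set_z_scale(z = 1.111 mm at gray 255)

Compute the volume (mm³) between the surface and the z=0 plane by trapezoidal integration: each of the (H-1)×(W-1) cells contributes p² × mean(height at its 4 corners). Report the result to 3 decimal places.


height_mm = gray/255 × 1.111; cell vol = 3.12² × mean(4 corners)
unit = 3.12² × 1.111 / (4×255) = 0.0106029 mm³ per gray-sum
row 0: Σ corner-gray over 4 cells = 1749  → 18.5444
row 1: Σ corner-gray over 4 cells = 2167  → 22.9764
row 2: Σ corner-gray over 4 cells = 1746  → 18.5126
row 3: Σ corner-gray over 4 cells = 1071  → 11.3557
row 4: Σ corner-gray over 4 cells = 1304  → 13.8261
Σ rows: total corner-gray = 8037  → 85.2152 mm³

85.215


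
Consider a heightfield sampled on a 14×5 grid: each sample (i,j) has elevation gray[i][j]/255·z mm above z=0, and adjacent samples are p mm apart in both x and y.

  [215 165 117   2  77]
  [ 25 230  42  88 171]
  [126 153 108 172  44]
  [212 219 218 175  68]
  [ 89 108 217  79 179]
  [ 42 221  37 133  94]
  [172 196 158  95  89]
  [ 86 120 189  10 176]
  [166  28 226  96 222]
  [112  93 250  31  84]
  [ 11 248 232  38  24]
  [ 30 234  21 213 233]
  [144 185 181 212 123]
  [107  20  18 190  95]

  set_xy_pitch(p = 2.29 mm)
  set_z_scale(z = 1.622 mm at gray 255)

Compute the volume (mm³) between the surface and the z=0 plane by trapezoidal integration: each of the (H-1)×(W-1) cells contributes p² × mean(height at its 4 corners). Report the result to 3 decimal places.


height_mm = gray/255 × 1.622; cell vol = 2.29² × mean(4 corners)
unit = 2.29² × 1.622 / (4×255) = 0.00833915 mm³ per gray-sum
row 0: Σ corner-gray over 4 cells = 1776  → 14.8103
row 1: Σ corner-gray over 4 cells = 1952  → 16.2780
row 2: Σ corner-gray over 4 cells = 2540  → 21.1814
row 3: Σ corner-gray over 4 cells = 2580  → 21.5150
row 4: Σ corner-gray over 4 cells = 1994  → 16.6283
row 5: Σ corner-gray over 4 cells = 2077  → 17.3204
row 6: Σ corner-gray over 4 cells = 2059  → 17.1703
row 7: Σ corner-gray over 4 cells = 1988  → 16.5782
row 8: Σ corner-gray over 4 cells = 2032  → 16.9451
row 9: Σ corner-gray over 4 cells = 2015  → 16.8034
row 10: Σ corner-gray over 4 cells = 2270  → 18.9299
row 11: Σ corner-gray over 4 cells = 2622  → 21.8652
row 12: Σ corner-gray over 4 cells = 2081  → 17.3538
Σ rows: total corner-gray = 27986  → 233.3794 mm³

233.379


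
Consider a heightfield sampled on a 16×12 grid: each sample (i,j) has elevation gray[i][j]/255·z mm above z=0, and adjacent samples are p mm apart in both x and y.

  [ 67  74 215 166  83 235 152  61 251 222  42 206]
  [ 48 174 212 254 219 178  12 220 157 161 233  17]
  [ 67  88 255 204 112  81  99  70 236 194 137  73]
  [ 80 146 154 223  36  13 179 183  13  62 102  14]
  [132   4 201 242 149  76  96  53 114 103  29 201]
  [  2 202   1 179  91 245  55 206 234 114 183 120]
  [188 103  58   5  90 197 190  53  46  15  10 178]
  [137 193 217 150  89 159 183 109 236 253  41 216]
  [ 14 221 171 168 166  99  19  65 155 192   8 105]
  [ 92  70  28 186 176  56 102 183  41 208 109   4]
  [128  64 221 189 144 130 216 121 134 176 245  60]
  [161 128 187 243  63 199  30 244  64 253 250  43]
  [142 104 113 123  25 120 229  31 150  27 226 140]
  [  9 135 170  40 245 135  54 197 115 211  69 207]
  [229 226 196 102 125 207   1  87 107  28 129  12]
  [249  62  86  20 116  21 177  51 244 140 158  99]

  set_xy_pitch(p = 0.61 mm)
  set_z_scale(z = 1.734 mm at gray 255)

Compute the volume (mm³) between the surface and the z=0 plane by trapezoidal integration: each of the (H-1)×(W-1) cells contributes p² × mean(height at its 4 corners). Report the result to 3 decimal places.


height_mm = gray/255 × 1.734; cell vol = 0.61² × mean(4 corners)
unit = 0.61² × 1.734 / (4×255) = 0.00063257 mm³ per gray-sum
row 0: Σ corner-gray over 11 cells = 6980  → 4.4153
row 1: Σ corner-gray over 11 cells = 6797  → 4.2996
row 2: Σ corner-gray over 11 cells = 5408  → 3.4209
row 3: Σ corner-gray over 11 cells = 4783  → 3.0256
row 4: Σ corner-gray over 11 cells = 5609  → 3.5481
row 5: Σ corner-gray over 11 cells = 5042  → 3.1894
row 6: Σ corner-gray over 11 cells = 5513  → 3.4874
row 7: Σ corner-gray over 11 cells = 6260  → 3.9599
row 8: Σ corner-gray over 11 cells = 5061  → 3.2014
row 9: Σ corner-gray over 11 cells = 5882  → 3.7208
row 10: Σ corner-gray over 11 cells = 6994  → 4.4242
row 11: Σ corner-gray over 11 cells = 6104  → 3.8612
row 12: Σ corner-gray over 11 cells = 5536  → 3.5019
row 13: Σ corner-gray over 11 cells = 5615  → 3.5519
row 14: Σ corner-gray over 11 cells = 5155  → 3.2609
Σ rows: total corner-gray = 86739  → 54.8685 mm³

54.868


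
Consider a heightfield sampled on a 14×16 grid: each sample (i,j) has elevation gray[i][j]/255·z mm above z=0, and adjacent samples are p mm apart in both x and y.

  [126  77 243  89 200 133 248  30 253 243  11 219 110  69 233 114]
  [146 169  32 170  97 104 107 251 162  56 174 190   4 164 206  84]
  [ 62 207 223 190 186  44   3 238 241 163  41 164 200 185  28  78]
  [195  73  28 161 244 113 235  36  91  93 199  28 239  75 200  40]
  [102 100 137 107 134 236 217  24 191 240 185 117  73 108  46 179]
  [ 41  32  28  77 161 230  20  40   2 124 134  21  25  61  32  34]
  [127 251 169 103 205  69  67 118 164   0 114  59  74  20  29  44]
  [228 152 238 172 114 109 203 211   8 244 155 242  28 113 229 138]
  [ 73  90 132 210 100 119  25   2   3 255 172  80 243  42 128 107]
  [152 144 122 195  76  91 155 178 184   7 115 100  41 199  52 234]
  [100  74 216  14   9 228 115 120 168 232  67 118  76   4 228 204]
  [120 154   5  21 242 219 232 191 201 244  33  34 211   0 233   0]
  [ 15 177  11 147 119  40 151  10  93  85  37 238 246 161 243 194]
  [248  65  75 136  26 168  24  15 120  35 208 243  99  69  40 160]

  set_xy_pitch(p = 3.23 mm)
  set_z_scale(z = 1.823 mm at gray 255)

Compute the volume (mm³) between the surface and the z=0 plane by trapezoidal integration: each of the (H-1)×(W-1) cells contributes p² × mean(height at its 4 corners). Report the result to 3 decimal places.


1814.952

height_mm = gray/255 × 1.823; cell vol = 3.23² × mean(4 corners)
unit = 3.23² × 1.823 / (4×255) = 0.0186463 mm³ per gray-sum
row 0: Σ corner-gray over 15 cells = 8558  → 159.5746
row 1: Σ corner-gray over 15 cells = 8368  → 156.0318
row 2: Σ corner-gray over 15 cells = 8231  → 153.4773
row 3: Σ corner-gray over 15 cells = 7976  → 148.7225
row 4: Σ corner-gray over 15 cells = 6160  → 114.8609
row 5: Σ corner-gray over 15 cells = 5104  → 95.1705
row 6: Σ corner-gray over 15 cells = 7857  → 146.5036
row 7: Σ corner-gray over 15 cells = 8184  → 152.6009
row 8: Σ corner-gray over 15 cells = 7086  → 132.1273
row 9: Σ corner-gray over 15 cells = 7346  → 136.9754
row 10: Σ corner-gray over 15 cells = 7802  → 145.4781
row 11: Σ corner-gray over 15 cells = 7885  → 147.0257
row 12: Σ corner-gray over 15 cells = 6779  → 126.4029
Σ rows: total corner-gray = 97336  → 1814.9516 mm³


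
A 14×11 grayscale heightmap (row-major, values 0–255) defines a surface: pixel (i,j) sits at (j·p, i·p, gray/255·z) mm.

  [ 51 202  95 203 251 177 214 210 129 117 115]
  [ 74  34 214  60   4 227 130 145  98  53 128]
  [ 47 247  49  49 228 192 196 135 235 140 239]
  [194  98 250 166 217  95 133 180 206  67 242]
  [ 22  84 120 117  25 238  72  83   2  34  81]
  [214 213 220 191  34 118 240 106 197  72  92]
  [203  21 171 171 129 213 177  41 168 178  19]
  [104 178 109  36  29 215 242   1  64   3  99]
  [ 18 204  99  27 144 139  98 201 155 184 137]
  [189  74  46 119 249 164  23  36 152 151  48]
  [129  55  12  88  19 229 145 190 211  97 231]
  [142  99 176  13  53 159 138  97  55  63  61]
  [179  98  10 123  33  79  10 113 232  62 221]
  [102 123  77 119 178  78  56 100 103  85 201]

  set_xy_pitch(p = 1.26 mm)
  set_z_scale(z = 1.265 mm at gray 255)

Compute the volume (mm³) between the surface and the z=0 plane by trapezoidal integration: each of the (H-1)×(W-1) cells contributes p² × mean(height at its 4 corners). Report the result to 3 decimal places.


126.140

height_mm = gray/255 × 1.265; cell vol = 1.26² × mean(4 corners)
unit = 1.26² × 1.265 / (4×255) = 0.00196894 mm³ per gray-sum
row 0: Σ corner-gray over 10 cells = 5494  → 10.8173
row 1: Σ corner-gray over 10 cells = 5360  → 10.5535
row 2: Σ corner-gray over 10 cells = 6488  → 12.7745
row 3: Σ corner-gray over 10 cells = 4913  → 9.6734
row 4: Σ corner-gray over 10 cells = 4741  → 9.3347
row 5: Σ corner-gray over 10 cells = 5848  → 11.5143
row 6: Σ corner-gray over 10 cells = 4717  → 9.2875
row 7: Σ corner-gray over 10 cells = 4614  → 9.0847
row 8: Σ corner-gray over 10 cells = 4922  → 9.6911
row 9: Σ corner-gray over 10 cells = 4717  → 9.2875
row 10: Σ corner-gray over 10 cells = 4361  → 8.5865
row 11: Σ corner-gray over 10 cells = 3829  → 7.5391
row 12: Σ corner-gray over 10 cells = 4061  → 7.9958
Σ rows: total corner-gray = 64065  → 126.1398 mm³


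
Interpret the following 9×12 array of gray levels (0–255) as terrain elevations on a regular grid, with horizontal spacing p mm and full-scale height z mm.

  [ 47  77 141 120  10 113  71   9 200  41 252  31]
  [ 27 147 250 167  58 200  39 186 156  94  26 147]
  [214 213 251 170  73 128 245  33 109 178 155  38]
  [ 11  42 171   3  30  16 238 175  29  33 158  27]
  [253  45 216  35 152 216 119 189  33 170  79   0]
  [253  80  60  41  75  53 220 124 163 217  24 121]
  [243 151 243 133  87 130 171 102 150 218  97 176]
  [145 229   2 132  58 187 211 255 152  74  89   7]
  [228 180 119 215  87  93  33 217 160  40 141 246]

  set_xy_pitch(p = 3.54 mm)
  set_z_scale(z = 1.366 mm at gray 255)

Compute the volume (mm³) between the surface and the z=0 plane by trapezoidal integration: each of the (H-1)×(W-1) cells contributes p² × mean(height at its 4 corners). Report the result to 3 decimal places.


height_mm = gray/255 × 1.366; cell vol = 3.54² × mean(4 corners)
unit = 3.54² × 1.366 / (4×255) = 0.0167825 mm³ per gray-sum
row 0: Σ corner-gray over 11 cells = 4966  → 83.3420
row 1: Σ corner-gray over 11 cells = 6182  → 103.7495
row 2: Σ corner-gray over 11 cells = 5190  → 87.1013
row 3: Σ corner-gray over 11 cells = 4589  → 77.0150
row 4: Σ corner-gray over 11 cells = 5249  → 88.0914
row 5: Σ corner-gray over 11 cells = 5871  → 98.5301
row 6: Σ corner-gray over 11 cells = 6313  → 105.9480
row 7: Σ corner-gray over 11 cells = 5974  → 100.2587
Σ rows: total corner-gray = 44334  → 744.0360 mm³

744.036


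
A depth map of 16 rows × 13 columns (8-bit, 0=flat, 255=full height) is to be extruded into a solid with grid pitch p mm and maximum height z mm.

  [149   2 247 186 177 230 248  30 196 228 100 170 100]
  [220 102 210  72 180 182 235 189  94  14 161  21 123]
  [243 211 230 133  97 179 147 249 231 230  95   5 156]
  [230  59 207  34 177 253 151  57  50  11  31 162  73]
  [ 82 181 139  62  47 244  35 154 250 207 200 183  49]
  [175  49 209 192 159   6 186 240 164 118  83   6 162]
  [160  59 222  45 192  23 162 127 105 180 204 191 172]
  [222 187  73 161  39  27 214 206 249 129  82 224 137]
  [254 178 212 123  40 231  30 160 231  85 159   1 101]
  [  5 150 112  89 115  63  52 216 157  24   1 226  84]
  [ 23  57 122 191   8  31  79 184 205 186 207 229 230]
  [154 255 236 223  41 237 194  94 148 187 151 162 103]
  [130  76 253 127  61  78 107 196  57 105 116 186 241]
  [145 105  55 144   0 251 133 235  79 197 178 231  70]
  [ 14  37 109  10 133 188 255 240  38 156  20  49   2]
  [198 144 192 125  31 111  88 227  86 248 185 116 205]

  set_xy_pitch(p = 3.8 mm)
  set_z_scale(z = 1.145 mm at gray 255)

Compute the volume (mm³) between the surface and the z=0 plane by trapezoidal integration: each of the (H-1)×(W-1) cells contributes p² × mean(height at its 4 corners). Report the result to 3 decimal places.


height_mm = gray/255 × 1.145; cell vol = 3.8² × mean(4 corners)
unit = 3.8² × 1.145 / (4×255) = 0.0162096 mm³ per gray-sum
row 0: Σ corner-gray over 12 cells = 7140  → 115.7366
row 1: Σ corner-gray over 12 cells = 7276  → 117.9411
row 2: Σ corner-gray over 12 cells = 6700  → 108.6044
row 3: Σ corner-gray over 12 cells = 6222  → 100.8562
row 4: Σ corner-gray over 12 cells = 6696  → 108.5395
row 5: Σ corner-gray over 12 cells = 6513  → 105.5732
row 6: Σ corner-gray over 12 cells = 6893  → 111.7328
row 7: Σ corner-gray over 12 cells = 6796  → 110.1605
row 8: Σ corner-gray over 12 cells = 5754  → 93.2701
row 9: Σ corner-gray over 12 cells = 5750  → 93.2052
row 10: Σ corner-gray over 12 cells = 7364  → 119.3676
row 11: Σ corner-gray over 12 cells = 7208  → 116.8389
row 12: Σ corner-gray over 12 cells = 6526  → 105.7839
row 13: Σ corner-gray over 12 cells = 5917  → 95.9122
row 14: Σ corner-gray over 12 cells = 5995  → 97.1766
Σ rows: total corner-gray = 98750  → 1600.6988 mm³

1600.699


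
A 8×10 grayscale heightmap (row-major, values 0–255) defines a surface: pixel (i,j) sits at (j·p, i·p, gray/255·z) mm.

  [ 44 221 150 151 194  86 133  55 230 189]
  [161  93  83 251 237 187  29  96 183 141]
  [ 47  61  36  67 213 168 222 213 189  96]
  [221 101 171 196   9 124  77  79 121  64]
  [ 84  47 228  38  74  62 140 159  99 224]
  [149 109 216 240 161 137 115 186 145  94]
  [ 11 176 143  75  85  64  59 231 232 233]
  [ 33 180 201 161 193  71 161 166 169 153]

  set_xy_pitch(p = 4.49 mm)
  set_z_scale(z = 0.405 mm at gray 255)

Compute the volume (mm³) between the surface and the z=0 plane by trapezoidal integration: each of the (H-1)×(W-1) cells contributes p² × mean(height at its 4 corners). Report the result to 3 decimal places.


height_mm = gray/255 × 0.405; cell vol = 4.49² × mean(4 corners)
unit = 4.49² × 0.405 / (4×255) = 0.00800475 mm³ per gray-sum
row 0: Σ corner-gray over 9 cells = 5293  → 42.3691
row 1: Σ corner-gray over 9 cells = 5101  → 40.8322
row 2: Σ corner-gray over 9 cells = 4522  → 36.1975
row 3: Σ corner-gray over 9 cells = 4043  → 32.3632
row 4: Σ corner-gray over 9 cells = 4863  → 38.9271
row 5: Σ corner-gray over 9 cells = 5235  → 41.9048
row 6: Σ corner-gray over 9 cells = 5164  → 41.3365
Σ rows: total corner-gray = 34221  → 273.9304 mm³

273.930


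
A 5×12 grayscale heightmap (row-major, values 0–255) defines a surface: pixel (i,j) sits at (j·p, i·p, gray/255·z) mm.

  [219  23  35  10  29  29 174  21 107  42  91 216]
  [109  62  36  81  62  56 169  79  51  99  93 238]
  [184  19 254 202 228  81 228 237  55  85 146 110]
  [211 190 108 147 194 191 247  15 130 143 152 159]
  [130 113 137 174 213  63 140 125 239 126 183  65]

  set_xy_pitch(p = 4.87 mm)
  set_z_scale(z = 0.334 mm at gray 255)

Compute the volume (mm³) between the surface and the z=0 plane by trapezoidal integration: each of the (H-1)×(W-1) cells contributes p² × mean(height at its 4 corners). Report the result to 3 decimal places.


height_mm = gray/255 × 0.334; cell vol = 4.87² × mean(4 corners)
unit = 4.87² × 0.334 / (4×255) = 0.00776612 mm³ per gray-sum
row 0: Σ corner-gray over 11 cells = 3480  → 27.0261
row 1: Σ corner-gray over 11 cells = 5287  → 41.0595
row 2: Σ corner-gray over 11 cells = 6768  → 52.5611
row 3: Σ corner-gray over 11 cells = 6625  → 51.4506
Σ rows: total corner-gray = 22160  → 172.0973 mm³

172.097
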